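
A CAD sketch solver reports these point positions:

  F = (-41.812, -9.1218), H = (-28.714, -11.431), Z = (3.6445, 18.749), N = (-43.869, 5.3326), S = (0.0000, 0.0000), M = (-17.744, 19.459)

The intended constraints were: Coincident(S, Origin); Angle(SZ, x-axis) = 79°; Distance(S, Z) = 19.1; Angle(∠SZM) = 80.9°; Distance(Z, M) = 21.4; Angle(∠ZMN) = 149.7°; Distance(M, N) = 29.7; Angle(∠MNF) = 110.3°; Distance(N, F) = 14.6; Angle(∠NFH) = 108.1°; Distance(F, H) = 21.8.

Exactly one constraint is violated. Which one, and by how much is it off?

Distance(F, H) = 21.8 — off by 8.50.

S = (0.00, 0.00) ✓; SZ at 79.00° ✓; |SZ| = 19.10 ✓; ∠SZM = 80.90° ✓; |ZM| = 21.40 ✓; ∠ZMN = 149.7° ✓; |MN| = 29.70 ✓; ∠MNF = 110.3° ✓; |NF| = 14.60 ✓; ∠NFH = 108.1° ✓; |FH| = 13.30 ✗.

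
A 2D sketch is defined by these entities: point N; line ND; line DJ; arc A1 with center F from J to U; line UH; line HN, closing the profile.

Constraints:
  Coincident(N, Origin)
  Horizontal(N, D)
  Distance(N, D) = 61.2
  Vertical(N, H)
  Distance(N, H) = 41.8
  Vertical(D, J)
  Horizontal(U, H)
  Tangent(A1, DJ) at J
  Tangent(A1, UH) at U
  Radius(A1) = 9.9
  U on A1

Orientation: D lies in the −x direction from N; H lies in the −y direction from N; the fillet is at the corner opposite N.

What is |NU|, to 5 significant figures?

66.173

The virtual corner opposite N is at (-61.200, -41.800). A1 meets DJ tangentially, so FJ is at right angles to DJ and A1 meets UH tangentially, so FU is at right angles to UH, with radius 9.9, so the center F sits 9.9 in from both sides at F = (-51.300, -31.900). That places the tangent points at J = (-61.200, -31.900) on DJ and U = (-51.300, -41.800) on UH. Then |NU| = |U − N| = 66.173.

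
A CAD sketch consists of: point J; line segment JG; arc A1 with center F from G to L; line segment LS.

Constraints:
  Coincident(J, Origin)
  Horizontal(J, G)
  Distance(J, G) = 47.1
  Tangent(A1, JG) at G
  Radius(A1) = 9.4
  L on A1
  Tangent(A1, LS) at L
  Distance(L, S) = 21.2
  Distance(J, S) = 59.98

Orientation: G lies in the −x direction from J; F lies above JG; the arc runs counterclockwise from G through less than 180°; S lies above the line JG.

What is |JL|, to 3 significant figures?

41.7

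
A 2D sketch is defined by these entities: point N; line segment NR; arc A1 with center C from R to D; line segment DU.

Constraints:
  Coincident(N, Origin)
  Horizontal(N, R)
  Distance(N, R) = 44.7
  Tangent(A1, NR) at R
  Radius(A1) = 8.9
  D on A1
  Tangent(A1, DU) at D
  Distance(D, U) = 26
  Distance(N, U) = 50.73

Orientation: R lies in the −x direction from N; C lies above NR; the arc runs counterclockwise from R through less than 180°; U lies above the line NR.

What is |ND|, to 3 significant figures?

37.0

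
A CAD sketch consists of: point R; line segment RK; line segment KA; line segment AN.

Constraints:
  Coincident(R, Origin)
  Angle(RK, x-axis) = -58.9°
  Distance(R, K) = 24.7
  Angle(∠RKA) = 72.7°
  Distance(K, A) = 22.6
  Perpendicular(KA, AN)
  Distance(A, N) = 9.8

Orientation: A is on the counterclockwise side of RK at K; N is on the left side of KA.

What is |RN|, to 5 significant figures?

20.559

R is at the origin; RK runs at -58.9° with length 24.7, so K = 24.7·(cos -58.9°, sin -58.9°) = (12.758, -21.150). ∠RKA = 72.7°, so KA runs at -58.9° + (180° − 72.7°) = 48.400° from the x-axis; with |KA| = 22.6, A = K + 22.6·(cos 48.400°, sin 48.400°) = (27.763, -4.2496). KA is perpendicular to AN; with |AN| = 9.8 on the left of KA, N = A + 9.8·(-0.74780, 0.66393) = (20.435, 2.2569). Then |RN| = |N − R| = 20.559.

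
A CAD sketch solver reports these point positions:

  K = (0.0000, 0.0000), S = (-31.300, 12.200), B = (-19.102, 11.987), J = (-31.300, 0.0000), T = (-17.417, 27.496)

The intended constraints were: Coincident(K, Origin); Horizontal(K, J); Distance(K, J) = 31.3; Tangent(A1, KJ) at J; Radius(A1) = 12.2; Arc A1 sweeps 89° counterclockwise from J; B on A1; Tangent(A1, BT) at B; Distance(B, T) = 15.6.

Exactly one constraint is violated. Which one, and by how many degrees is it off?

Tangent(A1, BT) at B — off by 5.20°.

K = (0.00, 0.00) ✓; K.y = 0.00, J.y = 0.00 ✓; |KJ| = 31.30 ✓; ∠(SJ, JK) = 90.00° ✓; |SJ| = 12.20 ✓; bearing(S→B) − bearing(S→J) = 89.00° ✓; |SB| = 12.20 ✓; ∠(SB, BT) = 95.20° ✗; |BT| = 15.60 ✓.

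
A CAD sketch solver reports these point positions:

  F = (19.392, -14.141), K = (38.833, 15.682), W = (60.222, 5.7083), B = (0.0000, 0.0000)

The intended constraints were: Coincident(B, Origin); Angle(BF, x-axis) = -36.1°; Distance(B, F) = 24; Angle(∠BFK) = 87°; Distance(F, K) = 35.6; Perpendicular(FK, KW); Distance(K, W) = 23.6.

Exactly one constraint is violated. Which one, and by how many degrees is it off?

Perpendicular(FK, KW) — off by 8.10°.

B = (0.00, 0.00) ✓; BF at -36.10° ✓; |BF| = 24.00 ✓; ∠BFK = 87.00° ✓; |FK| = 35.60 ✓; ∠(FK, KW) = 81.90° ✗; |KW| = 23.60 ✓.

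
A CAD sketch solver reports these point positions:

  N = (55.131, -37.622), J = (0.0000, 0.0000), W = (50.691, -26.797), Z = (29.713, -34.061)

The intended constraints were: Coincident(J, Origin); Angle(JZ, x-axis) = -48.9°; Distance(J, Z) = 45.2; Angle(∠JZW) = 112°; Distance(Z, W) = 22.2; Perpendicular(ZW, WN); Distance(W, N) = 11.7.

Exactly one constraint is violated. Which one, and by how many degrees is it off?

Perpendicular(ZW, WN) — off by 3.20°.

J = (0.00, 0.00) ✓; JZ at -48.90° ✓; |JZ| = 45.20 ✓; ∠JZW = 112.0° ✓; |ZW| = 22.20 ✓; ∠(ZW, WN) = 86.80° ✗; |WN| = 11.70 ✓.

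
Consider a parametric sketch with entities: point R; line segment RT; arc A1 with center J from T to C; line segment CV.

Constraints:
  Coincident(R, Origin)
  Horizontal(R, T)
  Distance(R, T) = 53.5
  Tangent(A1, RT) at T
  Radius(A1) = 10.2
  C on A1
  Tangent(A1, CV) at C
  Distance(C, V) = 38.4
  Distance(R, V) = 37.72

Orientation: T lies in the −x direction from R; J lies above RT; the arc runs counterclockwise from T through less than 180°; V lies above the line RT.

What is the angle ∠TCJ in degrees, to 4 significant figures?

66.04°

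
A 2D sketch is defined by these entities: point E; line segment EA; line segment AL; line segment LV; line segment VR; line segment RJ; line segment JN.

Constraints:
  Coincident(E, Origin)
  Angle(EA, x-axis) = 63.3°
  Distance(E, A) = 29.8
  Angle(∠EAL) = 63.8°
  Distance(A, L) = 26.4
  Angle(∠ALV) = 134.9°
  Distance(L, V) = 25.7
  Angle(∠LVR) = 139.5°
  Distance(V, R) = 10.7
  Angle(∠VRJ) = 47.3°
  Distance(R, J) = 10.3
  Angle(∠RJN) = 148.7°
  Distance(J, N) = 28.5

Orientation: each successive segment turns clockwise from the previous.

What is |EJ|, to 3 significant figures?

24.5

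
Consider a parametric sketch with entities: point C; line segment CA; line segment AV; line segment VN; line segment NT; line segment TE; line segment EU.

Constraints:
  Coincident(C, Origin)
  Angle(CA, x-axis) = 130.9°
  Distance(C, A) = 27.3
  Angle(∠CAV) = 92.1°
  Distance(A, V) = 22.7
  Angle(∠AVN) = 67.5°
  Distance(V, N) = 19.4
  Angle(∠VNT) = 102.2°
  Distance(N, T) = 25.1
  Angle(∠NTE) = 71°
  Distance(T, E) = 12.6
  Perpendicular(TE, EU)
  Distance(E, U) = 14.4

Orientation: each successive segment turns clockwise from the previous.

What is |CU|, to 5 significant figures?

20.557

C is at the origin; CA runs at 130.9° with length 27.3, so A = (-17.874, 20.635). ∠CAV = 92.1° gives AV at 43.000° from the x-axis; with |AV| = 22.7, V = (-1.2727, 36.116). ∠AVN = 67.5° gives VN at -69.500° from the x-axis; with |VN| = 19.4, N = (5.5213, 17.945). ∠VNT = 102.2° gives NT at -147.30° from the x-axis; with |NT| = 25.1, T = (-15.601, 4.3847). ∠NTE = 71.0° gives TE at 103.70° from the x-axis; with |TE| = 12.6, E = (-18.585, 16.626). The perpendicularity gives EU at right angles to TE, so EU runs at 13.700°; with |EU| = 14.4, U = (-4.5944, 20.037). Then |CU| = |U − C| = 20.557.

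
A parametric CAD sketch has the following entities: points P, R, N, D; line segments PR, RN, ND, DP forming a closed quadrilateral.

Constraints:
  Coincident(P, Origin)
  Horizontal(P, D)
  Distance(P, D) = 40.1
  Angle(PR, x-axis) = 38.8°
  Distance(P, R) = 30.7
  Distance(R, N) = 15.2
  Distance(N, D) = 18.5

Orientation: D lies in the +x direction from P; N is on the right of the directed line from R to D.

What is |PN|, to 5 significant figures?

22.458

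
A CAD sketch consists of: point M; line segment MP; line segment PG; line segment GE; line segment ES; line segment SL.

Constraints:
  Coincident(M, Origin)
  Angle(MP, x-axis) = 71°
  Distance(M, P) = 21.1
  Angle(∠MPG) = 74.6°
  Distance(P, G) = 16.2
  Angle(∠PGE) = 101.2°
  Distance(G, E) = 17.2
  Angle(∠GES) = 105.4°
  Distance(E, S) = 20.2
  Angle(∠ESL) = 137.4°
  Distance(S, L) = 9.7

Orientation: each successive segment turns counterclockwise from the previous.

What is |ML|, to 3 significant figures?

13.8

∠GES = 105.4° gives ES at -30.2° from the x-axis; with |ES| = 20.2, S = (3.77, -5.82). ∠ESL = 137.4° gives SL at 12.4° from the x-axis; with |SL| = 9.7, L = (13.2, -3.74). Then |ML| = |L − M| = 13.8.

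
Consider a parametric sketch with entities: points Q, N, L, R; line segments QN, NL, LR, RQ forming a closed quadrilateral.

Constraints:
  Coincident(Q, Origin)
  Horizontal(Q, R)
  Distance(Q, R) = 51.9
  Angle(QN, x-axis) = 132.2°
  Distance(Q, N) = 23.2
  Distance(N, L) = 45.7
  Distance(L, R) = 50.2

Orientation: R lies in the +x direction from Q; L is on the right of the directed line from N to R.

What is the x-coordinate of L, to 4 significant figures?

7.036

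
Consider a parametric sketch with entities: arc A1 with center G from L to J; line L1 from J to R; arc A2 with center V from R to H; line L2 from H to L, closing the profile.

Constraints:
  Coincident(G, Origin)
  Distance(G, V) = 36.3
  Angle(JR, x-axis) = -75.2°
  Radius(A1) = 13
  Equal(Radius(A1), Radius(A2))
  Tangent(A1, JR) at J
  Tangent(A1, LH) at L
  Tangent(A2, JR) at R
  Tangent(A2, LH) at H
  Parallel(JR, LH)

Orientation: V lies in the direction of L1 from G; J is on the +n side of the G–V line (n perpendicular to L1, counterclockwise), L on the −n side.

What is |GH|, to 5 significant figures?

38.558

Tangency of A1 to both parallel lines with radius 13.0 puts J and L at G ± 13.0·n: J = (12.569, 3.3208), L = (-12.569, -3.3208). Equal radii place R and H the same way about V: R = V + 13.0·n = (21.841, -31.775), H = V − 13.0·n = (-3.2960, -38.416). Then |GH| = |H − G| = 38.558.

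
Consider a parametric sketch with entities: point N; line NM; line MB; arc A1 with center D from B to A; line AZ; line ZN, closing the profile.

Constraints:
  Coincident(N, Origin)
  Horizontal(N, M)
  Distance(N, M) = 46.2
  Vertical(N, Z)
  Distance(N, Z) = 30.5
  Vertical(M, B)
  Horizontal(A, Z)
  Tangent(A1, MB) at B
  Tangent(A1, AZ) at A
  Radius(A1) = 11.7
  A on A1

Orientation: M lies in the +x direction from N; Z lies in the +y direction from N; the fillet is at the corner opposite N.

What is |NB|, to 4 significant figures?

49.88

The virtual corner opposite N is at (46.20, 30.50). Since A1 is tangent to MB there, DB ⟂ MB and the tangent condition forces DA to be normal to AZ, with radius 11.7, so the center D sits 11.7 in from both sides at D = (34.50, 18.80). That places the tangent points at B = (46.20, 18.80) on MB and A = (34.50, 30.50) on AZ. Then |NB| = |B − N| = 49.88.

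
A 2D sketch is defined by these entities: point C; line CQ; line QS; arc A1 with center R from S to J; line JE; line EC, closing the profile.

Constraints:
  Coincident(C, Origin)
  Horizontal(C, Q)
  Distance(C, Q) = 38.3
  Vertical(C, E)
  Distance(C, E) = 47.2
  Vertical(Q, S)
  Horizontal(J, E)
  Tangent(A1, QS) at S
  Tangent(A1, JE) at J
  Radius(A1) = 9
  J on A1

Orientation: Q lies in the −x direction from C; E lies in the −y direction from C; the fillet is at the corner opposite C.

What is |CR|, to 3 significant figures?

48.1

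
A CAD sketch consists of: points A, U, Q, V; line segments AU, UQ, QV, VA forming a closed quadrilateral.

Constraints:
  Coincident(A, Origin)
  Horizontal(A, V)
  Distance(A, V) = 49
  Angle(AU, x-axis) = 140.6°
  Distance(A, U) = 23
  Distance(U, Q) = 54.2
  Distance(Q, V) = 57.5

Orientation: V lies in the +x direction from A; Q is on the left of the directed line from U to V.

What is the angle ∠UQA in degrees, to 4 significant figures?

24.12°

A is at the origin; A and V share the same y with |AV| = 49.0 and V in +x, so V = (49.0, 0). AU runs at 140.6° with |AU| = 23.0, so U = (-17.77, 14.60). Q is determined by |UQ| = 54.2 and |QV| = 57.5 together: it lies at the intersection of circle(U, 54.2) and circle(V, 57.5). With |UV| = 68.35, the foot of the radical line on UV is 31.48 from U and the perpendicular offset is √(54.2² − 31.48²) = 44.12. Taking the left-of-UV solution: Q = (22.40, 50.98).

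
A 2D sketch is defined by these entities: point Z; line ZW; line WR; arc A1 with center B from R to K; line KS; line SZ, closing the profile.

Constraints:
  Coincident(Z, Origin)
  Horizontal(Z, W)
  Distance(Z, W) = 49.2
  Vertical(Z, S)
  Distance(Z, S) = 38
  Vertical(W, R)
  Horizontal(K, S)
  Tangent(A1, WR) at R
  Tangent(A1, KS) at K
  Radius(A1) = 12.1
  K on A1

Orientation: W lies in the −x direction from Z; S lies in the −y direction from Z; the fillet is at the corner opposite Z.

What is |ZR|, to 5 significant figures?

55.601

The virtual corner opposite Z is at (-49.200, -38.000). A1 meets WR tangentially, so BR is at right angles to WR and the tangent condition forces BK to be normal to KS, with radius 12.1, so the center B sits 12.1 in from both sides at B = (-37.100, -25.900). That places the tangent points at R = (-49.200, -25.900) on WR and K = (-37.100, -38.000) on KS. Then |ZR| = |R − Z| = 55.601.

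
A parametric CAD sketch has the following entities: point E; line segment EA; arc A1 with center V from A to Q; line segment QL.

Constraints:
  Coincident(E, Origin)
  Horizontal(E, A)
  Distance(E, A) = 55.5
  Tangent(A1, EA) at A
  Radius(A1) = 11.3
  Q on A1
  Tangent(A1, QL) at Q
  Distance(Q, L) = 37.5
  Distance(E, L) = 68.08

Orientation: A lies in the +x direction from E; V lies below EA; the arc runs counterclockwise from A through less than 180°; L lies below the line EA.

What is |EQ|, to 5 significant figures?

45.842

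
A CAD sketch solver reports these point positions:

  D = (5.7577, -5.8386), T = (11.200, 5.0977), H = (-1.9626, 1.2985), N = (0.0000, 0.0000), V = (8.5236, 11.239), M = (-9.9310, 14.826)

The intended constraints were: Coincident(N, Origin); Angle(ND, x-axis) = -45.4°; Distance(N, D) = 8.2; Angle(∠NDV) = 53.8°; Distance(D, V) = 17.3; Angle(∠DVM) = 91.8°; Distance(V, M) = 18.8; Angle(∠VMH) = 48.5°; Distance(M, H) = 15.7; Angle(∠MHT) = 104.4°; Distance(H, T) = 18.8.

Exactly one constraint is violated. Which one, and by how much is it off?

Distance(H, T) = 18.8 — off by 5.10.

N = (0.00, 0.00) ✓; ND at -45.40° ✓; |ND| = 8.200 ✓; ∠NDV = 53.80° ✓; |DV| = 17.30 ✓; ∠DVM = 91.80° ✓; |VM| = 18.80 ✓; ∠VMH = 48.50° ✓; |MH| = 15.70 ✓; ∠MHT = 104.4° ✓; |HT| = 13.70 ✗.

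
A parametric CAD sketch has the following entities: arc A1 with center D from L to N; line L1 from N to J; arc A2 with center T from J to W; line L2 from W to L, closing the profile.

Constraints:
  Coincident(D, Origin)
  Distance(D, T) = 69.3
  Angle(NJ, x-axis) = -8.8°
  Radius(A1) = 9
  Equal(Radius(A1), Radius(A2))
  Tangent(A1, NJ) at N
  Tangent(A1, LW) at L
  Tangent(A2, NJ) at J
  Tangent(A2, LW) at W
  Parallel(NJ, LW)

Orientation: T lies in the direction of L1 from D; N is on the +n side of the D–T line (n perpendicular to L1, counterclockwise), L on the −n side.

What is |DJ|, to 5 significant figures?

69.882

The slot axis is L1's direction at -8.8°, so u = (cos -8.8°, sin -8.8°) = (0.98823, -0.15299) and n = (−sin -8.8°, cos -8.8°) = (0.15299, 0.98823). D is at the origin and T lies 69.3 along u from D, so T = 69.3·u = (68.484, -10.602). Tangency of A1 to both parallel lines with radius 9.0 puts N and L at D ± 9.0·n: N = (1.3769, 8.8941), L = (-1.3769, -8.8941). Equal radii place J and W the same way about T: J = T + 9.0·n = (69.861, -1.7079), W = T − 9.0·n = (67.107, -19.496). Then |DJ| = |J − D| = 69.882.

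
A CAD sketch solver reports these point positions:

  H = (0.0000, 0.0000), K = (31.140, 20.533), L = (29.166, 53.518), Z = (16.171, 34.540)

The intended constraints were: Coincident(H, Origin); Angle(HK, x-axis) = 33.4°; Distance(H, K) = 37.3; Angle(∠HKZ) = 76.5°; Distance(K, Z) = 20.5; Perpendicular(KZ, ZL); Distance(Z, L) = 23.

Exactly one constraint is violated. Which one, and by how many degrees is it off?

Perpendicular(KZ, ZL) — off by 8.70°.

H = (0.00, 0.00) ✓; HK at 33.40° ✓; |HK| = 37.30 ✓; ∠HKZ = 76.50° ✓; |KZ| = 20.50 ✓; ∠(KZ, ZL) = 81.30° ✗; |ZL| = 23.00 ✓.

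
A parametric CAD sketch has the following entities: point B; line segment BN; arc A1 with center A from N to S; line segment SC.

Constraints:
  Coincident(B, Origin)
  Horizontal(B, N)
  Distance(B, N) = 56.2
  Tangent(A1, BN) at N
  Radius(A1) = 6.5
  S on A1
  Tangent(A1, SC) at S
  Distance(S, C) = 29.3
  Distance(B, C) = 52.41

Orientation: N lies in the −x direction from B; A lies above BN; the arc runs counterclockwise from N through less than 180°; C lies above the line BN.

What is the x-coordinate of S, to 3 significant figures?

-50.0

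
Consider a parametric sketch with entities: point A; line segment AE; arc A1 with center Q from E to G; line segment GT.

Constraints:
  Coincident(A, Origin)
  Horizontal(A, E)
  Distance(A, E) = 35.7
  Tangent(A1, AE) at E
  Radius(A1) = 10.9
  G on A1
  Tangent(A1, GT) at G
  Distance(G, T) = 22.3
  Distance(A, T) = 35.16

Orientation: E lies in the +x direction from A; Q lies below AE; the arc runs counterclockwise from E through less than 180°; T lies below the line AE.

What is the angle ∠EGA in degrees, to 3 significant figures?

125°

A is at the origin; A and E share the same y with |AE| = 35.7 and E on the +x side, so E = (35.7, 0.00). A1 meets AE tangentially, so QE is at right angles to AE, so Q = E + (0, -10.9) = (35.7, -10.9). Since QG ⟂ GT (tangency), |QT| = √(10.9² + 22.3²) = 24.8 regardless of where G sits on A1. So T lies on both circle(A, 35.16) and circle(Q, 24.8); the below-AE intersection is T = (19.2, -29.4). G is the foot of the tangent from T: G = (25.2, -7.97).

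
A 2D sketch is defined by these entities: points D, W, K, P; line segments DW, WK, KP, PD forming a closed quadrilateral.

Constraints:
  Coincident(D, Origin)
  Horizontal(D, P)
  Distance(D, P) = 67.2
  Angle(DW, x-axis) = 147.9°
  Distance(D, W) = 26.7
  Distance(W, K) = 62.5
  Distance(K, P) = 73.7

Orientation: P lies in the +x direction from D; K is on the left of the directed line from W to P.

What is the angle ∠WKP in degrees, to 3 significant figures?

83.3°

Checks: |WK| = 62.50 ✓; |KP| = 73.70 ✓.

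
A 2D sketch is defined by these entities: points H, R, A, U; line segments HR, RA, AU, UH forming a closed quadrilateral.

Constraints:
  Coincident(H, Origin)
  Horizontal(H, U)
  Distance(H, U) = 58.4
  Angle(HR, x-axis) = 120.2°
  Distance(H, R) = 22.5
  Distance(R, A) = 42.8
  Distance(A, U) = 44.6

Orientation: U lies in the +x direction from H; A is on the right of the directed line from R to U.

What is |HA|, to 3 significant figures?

20.9

Checks: HR at 120.2° ✓; |RA| = 42.80 ✓; |AU| = 44.60 ✓.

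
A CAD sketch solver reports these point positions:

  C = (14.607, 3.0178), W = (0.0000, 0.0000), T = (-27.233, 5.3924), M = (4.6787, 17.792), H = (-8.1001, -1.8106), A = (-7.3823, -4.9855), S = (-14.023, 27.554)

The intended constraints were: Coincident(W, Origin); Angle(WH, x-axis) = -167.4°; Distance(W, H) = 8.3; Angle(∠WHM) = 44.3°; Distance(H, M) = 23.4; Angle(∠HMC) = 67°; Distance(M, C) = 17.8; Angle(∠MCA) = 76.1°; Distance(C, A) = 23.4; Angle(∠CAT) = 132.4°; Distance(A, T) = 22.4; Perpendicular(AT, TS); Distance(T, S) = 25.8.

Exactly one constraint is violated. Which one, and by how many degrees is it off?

Perpendicular(AT, TS) — off by 3.20°.

W = (0.00, 0.00) ✓; WH at -167.4° ✓; |WH| = 8.300 ✓; ∠WHM = 44.30° ✓; |HM| = 23.40 ✓; ∠HMC = 67.00° ✓; |MC| = 17.80 ✓; ∠MCA = 76.10° ✓; |CA| = 23.40 ✓; ∠CAT = 132.4° ✓; |AT| = 22.40 ✓; ∠(AT, TS) = 93.20° ✗; |TS| = 25.80 ✓.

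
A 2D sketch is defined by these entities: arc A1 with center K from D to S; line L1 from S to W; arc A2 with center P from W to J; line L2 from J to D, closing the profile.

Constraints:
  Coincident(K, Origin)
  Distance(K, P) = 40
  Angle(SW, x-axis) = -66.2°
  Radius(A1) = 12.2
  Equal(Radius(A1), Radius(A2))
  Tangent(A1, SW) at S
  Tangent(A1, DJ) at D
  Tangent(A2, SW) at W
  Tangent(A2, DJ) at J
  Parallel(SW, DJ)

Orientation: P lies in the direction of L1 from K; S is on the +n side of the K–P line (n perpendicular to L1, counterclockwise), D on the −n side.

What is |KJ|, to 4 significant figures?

41.82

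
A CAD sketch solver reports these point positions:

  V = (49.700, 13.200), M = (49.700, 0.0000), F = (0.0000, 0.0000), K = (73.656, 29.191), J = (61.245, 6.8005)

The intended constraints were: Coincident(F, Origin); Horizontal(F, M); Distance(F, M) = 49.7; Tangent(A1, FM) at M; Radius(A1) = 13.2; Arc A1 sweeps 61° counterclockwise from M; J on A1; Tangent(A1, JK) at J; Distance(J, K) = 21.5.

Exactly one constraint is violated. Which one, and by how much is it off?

Distance(J, K) = 21.5 — off by 4.10.

F = (0.00, 0.00) ✓; F.y = 0.00, M.y = 0.00 ✓; |FM| = 49.70 ✓; ∠(VM, MF) = 90.00° ✓; |VM| = 13.20 ✓; bearing(V→J) − bearing(V→M) = 61.00° ✓; |VJ| = 13.20 ✓; ∠(VJ, JK) = 90.00° ✓; |JK| = 25.60 ✗.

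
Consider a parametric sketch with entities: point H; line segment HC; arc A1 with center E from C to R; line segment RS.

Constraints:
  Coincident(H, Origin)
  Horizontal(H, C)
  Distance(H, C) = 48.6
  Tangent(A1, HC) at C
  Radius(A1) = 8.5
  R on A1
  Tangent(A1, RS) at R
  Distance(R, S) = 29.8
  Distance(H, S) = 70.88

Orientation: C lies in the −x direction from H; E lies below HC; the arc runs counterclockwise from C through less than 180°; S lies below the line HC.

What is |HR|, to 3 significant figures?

57.5

Checks: |EC| = 8.500 ✓; |ER| = 8.500 ✓; ∠(ER, RS) = 90.00° ✓; |RS| = 29.80 ✓; |HS| = 70.88 ✓.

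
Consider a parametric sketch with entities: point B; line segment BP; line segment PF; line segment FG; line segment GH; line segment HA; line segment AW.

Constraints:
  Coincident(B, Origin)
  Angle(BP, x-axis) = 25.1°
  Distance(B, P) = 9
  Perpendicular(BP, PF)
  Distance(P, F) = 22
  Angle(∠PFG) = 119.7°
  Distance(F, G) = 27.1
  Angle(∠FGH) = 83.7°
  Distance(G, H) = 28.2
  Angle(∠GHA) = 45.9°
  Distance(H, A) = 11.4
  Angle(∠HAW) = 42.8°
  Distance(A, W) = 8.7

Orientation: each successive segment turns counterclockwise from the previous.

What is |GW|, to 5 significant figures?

20.470

∠GHA = 45.9° gives HA at 45.800° from the x-axis; with |HA| = 11.4, A = (-19.411, 5.8989). ∠HAW = 42.8° gives AW at -177.00° from the x-axis; with |AW| = 8.7, W = (-28.099, 5.4436). Then |GW| = |W − G| = 20.470.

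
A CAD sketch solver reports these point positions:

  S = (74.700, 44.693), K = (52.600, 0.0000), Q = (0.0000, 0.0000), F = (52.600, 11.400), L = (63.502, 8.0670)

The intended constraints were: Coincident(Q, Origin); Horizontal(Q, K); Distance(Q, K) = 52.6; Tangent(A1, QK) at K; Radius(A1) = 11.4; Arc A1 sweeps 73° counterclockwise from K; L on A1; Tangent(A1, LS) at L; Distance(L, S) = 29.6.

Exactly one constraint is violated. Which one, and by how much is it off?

Distance(L, S) = 29.6 — off by 8.70.

Q = (0.00, 0.00) ✓; Q.y = 0.00, K.y = 0.00 ✓; |QK| = 52.60 ✓; ∠(FK, KQ) = 90.00° ✓; |FK| = 11.40 ✓; bearing(F→L) − bearing(F→K) = 73.00° ✓; |FL| = 11.40 ✓; ∠(FL, LS) = 90.00° ✓; |LS| = 38.30 ✗.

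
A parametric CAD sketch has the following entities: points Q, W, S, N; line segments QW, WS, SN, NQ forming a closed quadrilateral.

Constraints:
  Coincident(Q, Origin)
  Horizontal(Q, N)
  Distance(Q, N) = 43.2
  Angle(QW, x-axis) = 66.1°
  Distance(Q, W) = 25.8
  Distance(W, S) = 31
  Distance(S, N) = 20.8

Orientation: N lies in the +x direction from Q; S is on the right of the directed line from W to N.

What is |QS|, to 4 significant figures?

23.45

Checks: |WS| = 31.00 ✓; |SN| = 20.80 ✓.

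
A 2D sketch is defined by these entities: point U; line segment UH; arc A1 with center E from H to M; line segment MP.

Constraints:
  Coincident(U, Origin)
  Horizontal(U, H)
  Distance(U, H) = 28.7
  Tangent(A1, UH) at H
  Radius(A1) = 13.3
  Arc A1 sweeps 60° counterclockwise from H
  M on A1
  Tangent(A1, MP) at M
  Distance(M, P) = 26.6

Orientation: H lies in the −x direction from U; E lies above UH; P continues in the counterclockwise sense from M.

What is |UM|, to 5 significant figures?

18.424

The tangent condition forces EH to be normal to UH, so E = H + (0, 13.3) = (-28.700, 13.300). On A1, H sits at bearing -90° from E; a 60° counterclockwise sweep puts M at bearing -30°, so M = E + 13.3·(cos -30°, sin -30°) = (-17.182, 6.6500). Then |UM| = |M − U| = 18.424.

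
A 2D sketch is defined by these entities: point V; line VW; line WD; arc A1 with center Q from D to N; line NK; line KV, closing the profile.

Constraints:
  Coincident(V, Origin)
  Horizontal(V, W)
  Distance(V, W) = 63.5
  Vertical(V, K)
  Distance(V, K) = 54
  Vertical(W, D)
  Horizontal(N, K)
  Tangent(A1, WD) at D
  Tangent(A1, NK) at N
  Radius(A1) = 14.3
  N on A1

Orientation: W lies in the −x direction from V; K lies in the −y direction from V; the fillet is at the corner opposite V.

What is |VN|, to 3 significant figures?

73.1

V is at the origin; VW is horizontal with |VW| = 63.5 and W on the −x side, so W = (-63.5, 0.00). VK is vertical with |VK| = 54.0 and K on the −y side, so K = (0.00, -54.0). The virtual corner opposite V is at (-63.5, -54.0). Since A1 is tangent to WD there, QD ⟂ WD and tangency of A1 to NK means the radius QN is perpendicular to NK, with radius 14.3, so the center Q sits 14.3 in from both sides at Q = (-49.2, -39.7). That places the tangent points at D = (-63.5, -39.7) on WD and N = (-49.2, -54.0) on NK. Then |VN| = |N − V| = 73.1.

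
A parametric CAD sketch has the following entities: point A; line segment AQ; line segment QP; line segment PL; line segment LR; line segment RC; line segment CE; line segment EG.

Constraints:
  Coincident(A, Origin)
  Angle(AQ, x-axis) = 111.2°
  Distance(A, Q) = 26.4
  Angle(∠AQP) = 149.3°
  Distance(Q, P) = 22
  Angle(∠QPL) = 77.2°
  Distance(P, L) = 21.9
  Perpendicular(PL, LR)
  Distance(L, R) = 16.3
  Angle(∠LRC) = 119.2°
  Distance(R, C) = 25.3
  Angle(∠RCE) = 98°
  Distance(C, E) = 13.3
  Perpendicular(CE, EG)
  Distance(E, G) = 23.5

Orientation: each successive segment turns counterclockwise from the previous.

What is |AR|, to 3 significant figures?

24.3

A is at the origin; AQ runs at 111.2° with length 26.4, so Q = (-9.55, 24.6). ∠AQP = 149.3° gives QP at 142° from the x-axis; with |QP| = 22.0, P = (-26.9, 38.2). ∠QPL = 77.2° gives PL at -115° from the x-axis; with |PL| = 21.9, L = (-36.2, 18.4). PL ⟂ LR, so LR runs at -25.3°; with |LR| = 16.3, R = (-21.5, 11.4). Then |AR| = |R − A| = 24.3.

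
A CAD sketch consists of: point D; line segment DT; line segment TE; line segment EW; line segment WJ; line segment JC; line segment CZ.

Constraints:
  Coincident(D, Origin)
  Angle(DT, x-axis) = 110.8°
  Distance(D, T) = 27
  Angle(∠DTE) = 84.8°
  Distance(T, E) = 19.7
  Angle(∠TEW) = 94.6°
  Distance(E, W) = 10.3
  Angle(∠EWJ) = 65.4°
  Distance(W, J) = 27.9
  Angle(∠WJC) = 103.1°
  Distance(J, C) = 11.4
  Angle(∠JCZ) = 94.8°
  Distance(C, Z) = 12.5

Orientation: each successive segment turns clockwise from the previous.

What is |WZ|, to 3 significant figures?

23.9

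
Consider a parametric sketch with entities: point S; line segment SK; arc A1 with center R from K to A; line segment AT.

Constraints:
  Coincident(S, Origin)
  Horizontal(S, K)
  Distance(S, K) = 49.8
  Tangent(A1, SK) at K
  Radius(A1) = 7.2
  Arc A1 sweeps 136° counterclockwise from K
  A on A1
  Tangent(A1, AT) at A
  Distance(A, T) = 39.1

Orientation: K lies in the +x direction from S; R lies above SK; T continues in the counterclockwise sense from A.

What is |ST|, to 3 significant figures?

47.7

On A1, K sits at bearing -90° from R; a 136° counterclockwise sweep puts A at bearing 46°, so A = R + 7.2·(cos 46°, sin 46°) = (54.8, 12.4). A1 meets AT tangentially, so RA is at right angles to AT, so AT runs along (−sin 46°, cos 46°); with |AT| = 39.1, T = (26.7, 39.5). Then |ST| = |T − S| = 47.7.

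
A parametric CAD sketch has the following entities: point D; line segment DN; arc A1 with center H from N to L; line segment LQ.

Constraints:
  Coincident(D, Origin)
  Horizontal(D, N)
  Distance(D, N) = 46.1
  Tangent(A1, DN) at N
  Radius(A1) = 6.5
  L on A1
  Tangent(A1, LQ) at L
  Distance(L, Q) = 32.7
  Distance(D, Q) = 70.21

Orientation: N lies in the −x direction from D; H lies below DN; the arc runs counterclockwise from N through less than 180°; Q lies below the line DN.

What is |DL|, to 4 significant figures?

52.68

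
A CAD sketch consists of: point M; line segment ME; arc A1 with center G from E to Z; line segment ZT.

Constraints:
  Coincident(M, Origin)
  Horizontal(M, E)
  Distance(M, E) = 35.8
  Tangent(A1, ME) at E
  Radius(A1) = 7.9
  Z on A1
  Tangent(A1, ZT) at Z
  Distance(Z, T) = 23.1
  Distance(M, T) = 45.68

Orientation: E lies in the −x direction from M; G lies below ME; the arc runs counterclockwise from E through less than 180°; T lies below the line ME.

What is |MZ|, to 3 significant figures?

44.4

Checks: ∠(GE, EM) = 90.00° ✓; |GZ| = 7.900 ✓; ∠(GZ, ZT) = 90.00° ✓; |ZT| = 23.10 ✓; |MT| = 45.68 ✓.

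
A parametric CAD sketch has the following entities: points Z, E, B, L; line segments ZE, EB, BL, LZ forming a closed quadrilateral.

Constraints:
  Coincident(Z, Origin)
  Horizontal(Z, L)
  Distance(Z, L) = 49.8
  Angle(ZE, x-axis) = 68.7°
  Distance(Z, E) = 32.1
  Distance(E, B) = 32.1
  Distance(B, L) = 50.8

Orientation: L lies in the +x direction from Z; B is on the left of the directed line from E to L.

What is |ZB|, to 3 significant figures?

61.8

Checks: |EB| = 32.10 ✓; |BL| = 50.80 ✓.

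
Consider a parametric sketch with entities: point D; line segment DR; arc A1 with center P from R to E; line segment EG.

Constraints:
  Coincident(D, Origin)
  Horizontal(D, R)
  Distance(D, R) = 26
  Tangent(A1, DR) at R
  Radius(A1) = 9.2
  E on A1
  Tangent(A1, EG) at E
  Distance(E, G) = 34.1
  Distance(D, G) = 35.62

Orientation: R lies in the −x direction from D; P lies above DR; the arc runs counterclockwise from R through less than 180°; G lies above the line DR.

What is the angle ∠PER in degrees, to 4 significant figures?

58.34°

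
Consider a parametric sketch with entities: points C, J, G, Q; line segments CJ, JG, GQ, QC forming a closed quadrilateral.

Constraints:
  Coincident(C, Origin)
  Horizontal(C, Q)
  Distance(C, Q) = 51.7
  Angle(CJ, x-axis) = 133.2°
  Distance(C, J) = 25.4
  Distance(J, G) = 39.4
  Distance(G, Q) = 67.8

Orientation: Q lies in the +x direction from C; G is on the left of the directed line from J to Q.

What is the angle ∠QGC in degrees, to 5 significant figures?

49.199°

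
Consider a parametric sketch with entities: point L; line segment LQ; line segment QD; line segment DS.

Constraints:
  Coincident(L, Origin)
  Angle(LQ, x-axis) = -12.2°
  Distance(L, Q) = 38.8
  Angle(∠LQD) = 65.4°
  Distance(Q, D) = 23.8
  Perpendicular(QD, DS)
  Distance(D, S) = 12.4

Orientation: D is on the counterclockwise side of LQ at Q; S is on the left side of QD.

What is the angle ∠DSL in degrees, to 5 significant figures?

161.52°

∠LQD = 65.4°, so QD runs at -12.2° + (180° − 65.4°) = 102.40° from the x-axis; with |QD| = 23.8, D = Q + 23.8·(cos 102.40°, sin 102.40°) = (32.813, 15.045). QD is perpendicular to DS; with |DS| = 12.4 on the left of QD, S = D + 12.4·(-0.97667, -0.21474) = (20.702, 12.383). Then cos ∠DSL = SD·SL / (|SD||SL|), giving 161.52°.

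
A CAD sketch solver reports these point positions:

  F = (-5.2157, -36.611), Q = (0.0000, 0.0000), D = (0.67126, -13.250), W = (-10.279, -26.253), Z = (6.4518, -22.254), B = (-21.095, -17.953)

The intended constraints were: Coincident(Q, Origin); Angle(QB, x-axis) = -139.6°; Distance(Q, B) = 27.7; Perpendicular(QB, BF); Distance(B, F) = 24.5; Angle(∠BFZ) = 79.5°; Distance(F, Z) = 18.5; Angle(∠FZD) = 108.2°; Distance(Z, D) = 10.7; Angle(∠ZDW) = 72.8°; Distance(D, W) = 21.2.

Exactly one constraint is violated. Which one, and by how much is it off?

Distance(D, W) = 21.2 — off by 4.20.

Q = (0.00, 0.00) ✓; QB at -139.6° ✓; |QB| = 27.70 ✓; ∠(QB, BF) = 90.00° ✓; |BF| = 24.50 ✓; ∠BFZ = 79.50° ✓; |FZ| = 18.50 ✓; ∠FZD = 108.2° ✓; |ZD| = 10.70 ✓; ∠ZDW = 72.80° ✓; |DW| = 17.00 ✗.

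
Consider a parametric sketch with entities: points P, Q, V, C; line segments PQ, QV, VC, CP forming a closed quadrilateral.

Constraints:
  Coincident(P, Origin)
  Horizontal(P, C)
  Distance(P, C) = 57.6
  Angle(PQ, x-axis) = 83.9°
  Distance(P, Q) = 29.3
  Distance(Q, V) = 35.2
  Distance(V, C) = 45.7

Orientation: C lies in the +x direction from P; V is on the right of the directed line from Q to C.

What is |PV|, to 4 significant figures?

13.11

Checks: |QV| = 35.20 ✓; |VC| = 45.70 ✓.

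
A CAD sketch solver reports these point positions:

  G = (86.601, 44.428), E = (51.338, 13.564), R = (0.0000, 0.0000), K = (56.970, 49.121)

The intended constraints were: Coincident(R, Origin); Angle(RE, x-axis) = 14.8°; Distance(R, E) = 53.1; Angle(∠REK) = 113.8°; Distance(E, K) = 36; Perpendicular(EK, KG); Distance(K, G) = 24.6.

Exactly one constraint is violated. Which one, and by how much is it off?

Distance(K, G) = 24.6 — off by 5.40.

R = (0.00, 0.00) ✓; RE at 14.80° ✓; |RE| = 53.10 ✓; ∠REK = 113.8° ✓; |EK| = 36.00 ✓; ∠(EK, KG) = 90.00° ✓; |KG| = 30.00 ✗.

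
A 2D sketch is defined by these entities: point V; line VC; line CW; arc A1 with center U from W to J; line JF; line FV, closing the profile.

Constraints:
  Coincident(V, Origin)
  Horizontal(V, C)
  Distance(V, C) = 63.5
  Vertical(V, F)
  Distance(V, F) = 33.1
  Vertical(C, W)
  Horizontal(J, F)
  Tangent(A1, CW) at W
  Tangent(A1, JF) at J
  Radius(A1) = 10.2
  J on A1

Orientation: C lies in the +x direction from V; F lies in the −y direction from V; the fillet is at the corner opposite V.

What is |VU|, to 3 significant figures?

58.0

V is at the origin; VC is horizontal with |VC| = 63.5 and C on the +x side, so C = (63.5, 0.00). V and F share the same x with |VF| = 33.1 and F on the −y side, so F = (0.00, -33.1). The virtual corner opposite V is at (63.5, -33.1). A1 meets CW tangentially, so UW is at right angles to CW and tangency of A1 to JF means the radius UJ is perpendicular to JF, with radius 10.2, so the center U sits 10.2 in from both sides at U = (53.3, -22.9). Then |VU| = |U − V| = 58.0.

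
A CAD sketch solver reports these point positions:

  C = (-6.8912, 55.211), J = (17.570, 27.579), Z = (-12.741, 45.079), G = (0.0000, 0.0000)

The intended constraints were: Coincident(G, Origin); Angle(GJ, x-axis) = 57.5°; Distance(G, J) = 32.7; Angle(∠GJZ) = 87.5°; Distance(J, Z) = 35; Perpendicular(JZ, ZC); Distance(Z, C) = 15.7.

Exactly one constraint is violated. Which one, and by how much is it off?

Distance(Z, C) = 15.7 — off by 4.00.

G = (0.00, 0.00) ✓; GJ at 57.50° ✓; |GJ| = 32.70 ✓; ∠GJZ = 87.50° ✓; |JZ| = 35.00 ✓; ∠(JZ, ZC) = 90.00° ✓; |ZC| = 11.70 ✗.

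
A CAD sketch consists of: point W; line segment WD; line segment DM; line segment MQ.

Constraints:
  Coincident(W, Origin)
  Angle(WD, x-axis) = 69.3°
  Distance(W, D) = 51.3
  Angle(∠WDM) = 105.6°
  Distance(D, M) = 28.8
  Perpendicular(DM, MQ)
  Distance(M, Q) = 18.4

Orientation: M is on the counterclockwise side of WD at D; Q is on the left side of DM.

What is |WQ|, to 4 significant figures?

52.69

W is at the origin; WD runs at 69.3° with length 51.3, so D = 51.3·(cos 69.3°, sin 69.3°) = (18.13, 47.99). ∠WDM = 105.6°, so DM runs at 69.3° + (180° − 105.6°) = 143.7° from the x-axis; with |DM| = 28.8, M = D + 28.8·(cos 143.7°, sin 143.7°) = (-5.077, 65.04). DM is perpendicular to MQ; with |MQ| = 18.4 on the left of DM, Q = M + 18.4·(-0.5920, -0.8059) = (-15.97, 50.21). Then |WQ| = |Q − W| = 52.69.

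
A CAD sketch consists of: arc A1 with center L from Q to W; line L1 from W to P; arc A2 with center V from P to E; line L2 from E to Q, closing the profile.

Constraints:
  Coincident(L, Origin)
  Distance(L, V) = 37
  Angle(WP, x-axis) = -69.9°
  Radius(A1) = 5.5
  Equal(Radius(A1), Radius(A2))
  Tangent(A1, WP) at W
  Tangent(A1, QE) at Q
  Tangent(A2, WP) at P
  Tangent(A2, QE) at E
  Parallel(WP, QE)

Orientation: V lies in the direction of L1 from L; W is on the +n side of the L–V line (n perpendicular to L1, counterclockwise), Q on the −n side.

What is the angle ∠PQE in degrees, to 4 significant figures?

16.56°

The slot axis is L1's direction at -69.9°, so u = (cos -69.9°, sin -69.9°) = (0.3437, -0.9391) and n = (−sin -69.9°, cos -69.9°) = (0.9391, 0.3437). L is at the origin and V lies 37.0 along u from L, so V = 37.0·u = (12.72, -34.75). Tangency of A1 to both parallel lines with radius 5.5 puts W and Q at L ± 5.5·n: W = (5.165, 1.890), Q = (-5.165, -1.890). Equal radii place P and E the same way about V: P = V + 5.5·n = (17.88, -32.86), E = V − 5.5·n = (7.550, -36.64). Then cos ∠PQE = QP·QE / (|QP||QE|), giving 16.56°.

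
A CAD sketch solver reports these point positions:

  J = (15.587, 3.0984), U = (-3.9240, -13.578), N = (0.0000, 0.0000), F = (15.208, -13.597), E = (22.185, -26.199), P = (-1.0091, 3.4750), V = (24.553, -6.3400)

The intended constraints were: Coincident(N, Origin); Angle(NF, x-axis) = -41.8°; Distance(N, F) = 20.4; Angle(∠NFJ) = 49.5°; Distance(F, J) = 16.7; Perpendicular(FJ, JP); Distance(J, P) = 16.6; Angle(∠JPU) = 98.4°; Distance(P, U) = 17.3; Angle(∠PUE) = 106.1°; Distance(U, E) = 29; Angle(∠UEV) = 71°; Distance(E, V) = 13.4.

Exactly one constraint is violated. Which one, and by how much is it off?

Distance(E, V) = 13.4 — off by 6.60.

N = (0.00, 0.00) ✓; NF at -41.80° ✓; |NF| = 20.40 ✓; ∠NFJ = 49.50° ✓; |FJ| = 16.70 ✓; ∠(FJ, JP) = 90.00° ✓; |JP| = 16.60 ✓; ∠JPU = 98.40° ✓; |PU| = 17.30 ✓; ∠PUE = 106.1° ✓; |UE| = 29.00 ✓; ∠UEV = 71.00° ✓; |EV| = 20.00 ✗.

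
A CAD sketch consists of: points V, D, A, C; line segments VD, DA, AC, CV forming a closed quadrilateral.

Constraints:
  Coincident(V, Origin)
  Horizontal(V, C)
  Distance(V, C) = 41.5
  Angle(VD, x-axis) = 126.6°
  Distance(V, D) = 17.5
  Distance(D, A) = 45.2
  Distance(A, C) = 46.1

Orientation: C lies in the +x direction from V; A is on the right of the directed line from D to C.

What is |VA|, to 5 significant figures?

28.840

Checks: VD at 126.6° ✓; |DA| = 45.20 ✓; |AC| = 46.10 ✓.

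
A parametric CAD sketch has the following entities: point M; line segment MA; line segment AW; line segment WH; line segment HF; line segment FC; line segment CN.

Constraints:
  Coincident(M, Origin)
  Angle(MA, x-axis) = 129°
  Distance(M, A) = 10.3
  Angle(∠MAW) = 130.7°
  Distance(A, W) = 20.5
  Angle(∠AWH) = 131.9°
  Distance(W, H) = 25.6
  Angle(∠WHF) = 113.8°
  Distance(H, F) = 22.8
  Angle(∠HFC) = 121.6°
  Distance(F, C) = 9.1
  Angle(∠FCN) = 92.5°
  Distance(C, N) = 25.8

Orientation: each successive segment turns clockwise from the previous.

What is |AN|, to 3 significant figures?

21.5

∠HFC = 121.6° gives FC at -93.0° from the x-axis; with |FC| = 9.1, C = (37.3, 19.6). ∠FCN = 92.5° gives CN at 180° from the x-axis; with |CN| = 25.8, N = (11.5, 19.8). Then |AN| = |N − A| = 21.5.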